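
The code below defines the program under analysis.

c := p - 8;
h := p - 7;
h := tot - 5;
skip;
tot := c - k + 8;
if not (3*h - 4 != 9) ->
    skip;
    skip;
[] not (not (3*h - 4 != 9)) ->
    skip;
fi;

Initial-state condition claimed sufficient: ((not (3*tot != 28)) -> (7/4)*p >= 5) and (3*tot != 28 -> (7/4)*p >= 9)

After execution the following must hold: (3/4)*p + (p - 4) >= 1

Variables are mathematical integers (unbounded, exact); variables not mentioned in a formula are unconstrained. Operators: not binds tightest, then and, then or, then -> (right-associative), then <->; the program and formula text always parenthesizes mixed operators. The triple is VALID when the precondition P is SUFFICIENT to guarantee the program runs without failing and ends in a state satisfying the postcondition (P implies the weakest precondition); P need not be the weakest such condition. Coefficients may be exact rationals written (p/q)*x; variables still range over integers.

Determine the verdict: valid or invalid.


Working backward. After the program, the postcondition (3/4)*p + (p - 4) >= 1 must hold; in canonical form it is (7/4)*p >= 5.
Then branch requires (7/4)*p >= 5; else branch requires (7/4)*p >= 5.
Before the if: ((not (3*h != 13)) -> (7/4)*p >= 5) and (3*h != 13 -> (7/4)*p >= 5)
Before tot := c - k + 8: ((not (3*h != 13)) -> (7/4)*p >= 5) and (3*h != 13 -> (7/4)*p >= 5)
Before skip: ((not (3*h != 13)) -> (7/4)*p >= 5) and (3*h != 13 -> (7/4)*p >= 5)
Before h := tot - 5: ((not (3*tot != 28)) -> (7/4)*p >= 5) and (3*tot != 28 -> (7/4)*p >= 5)
Before h := p - 7: ((not (3*tot != 28)) -> (7/4)*p >= 5) and (3*tot != 28 -> (7/4)*p >= 5)
Before c := p - 8: ((not (3*tot != 28)) -> (7/4)*p >= 5) and (3*tot != 28 -> (7/4)*p >= 5)
The weakest precondition is ((not (3*tot != 28)) -> (7/4)*p >= 5) and (3*tot != 28 -> (7/4)*p >= 5).
Check whether ((not (3*tot != 28)) -> (7/4)*p >= 5) and (3*tot != 28 -> (7/4)*p >= 9) implies it.
Every state satisfying the precondition satisfies the weakest precondition: the implication holds.
Answer: valid


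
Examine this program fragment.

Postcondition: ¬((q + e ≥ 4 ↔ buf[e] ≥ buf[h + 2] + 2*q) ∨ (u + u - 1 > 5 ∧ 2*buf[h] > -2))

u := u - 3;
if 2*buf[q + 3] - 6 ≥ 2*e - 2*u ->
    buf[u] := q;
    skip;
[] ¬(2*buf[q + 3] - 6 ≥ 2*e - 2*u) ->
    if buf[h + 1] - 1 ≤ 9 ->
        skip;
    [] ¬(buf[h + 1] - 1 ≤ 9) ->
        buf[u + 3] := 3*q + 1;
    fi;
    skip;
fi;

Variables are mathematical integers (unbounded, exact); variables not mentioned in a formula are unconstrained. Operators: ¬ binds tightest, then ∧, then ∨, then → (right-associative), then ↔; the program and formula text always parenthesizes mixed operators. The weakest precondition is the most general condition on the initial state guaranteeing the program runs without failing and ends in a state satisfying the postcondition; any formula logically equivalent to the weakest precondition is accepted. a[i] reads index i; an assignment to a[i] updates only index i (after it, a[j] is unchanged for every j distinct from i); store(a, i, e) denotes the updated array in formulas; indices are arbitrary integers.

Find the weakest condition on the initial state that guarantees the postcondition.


Working backward. After the program, the postcondition ¬((q + e ≥ 4 ↔ buf[e] ≥ buf[h + 2] + 2*q) ∨ (u + u - 1 > 5 ∧ 2*buf[h] > -2)) must hold; in canonical form it is ¬((e + q ≥ 4 ↔ buf[e] ≥ buf[h + 2] + 2*q) ∨ (2*u > 6 ∧ 2*buf[h] > -2)).
Then branch requires ¬((e + q ≥ 4 ↔ store(buf, u, q)[e] ≥ store(buf, u, q)[h + 2] + 2*q) ∨ (2*u > 6 ∧ 2*store(buf, u, q)[h] > -2)); else branch requires (buf[h + 1] ≤ 10 → (¬((e + q ≥ 4 ↔ buf[e] ≥ buf[h + 2] + 2*q) ∨ (2*u > 6 ∧ 2*buf[h] > -2)))) ∧ ((¬(buf[h + 1] ≤ 10)) → (¬((e + q ≥ 4 ↔ store(buf, u + 3, 3*q + 1)[e] ≥ store(buf, u + 3, 3*q + 1)[h + 2] + 2*q) ∨ (2*u > 6 ∧ 2*store(buf, u + 3, 3*q + 1)[h] > -2)))).
Before the if: (2*buf[q + 3] + 2*u ≥ 2*e + 6 → (¬((e + q ≥ 4 ↔ store(buf, u, q)[e] ≥ store(buf, u, q)[h + 2] + 2*q) ∨ (2*u > 6 ∧ 2*store(buf, u, q)[h] > -2)))) ∧ ((¬(2*buf[q + 3] + 2*u ≥ 2*e + 6)) → ((buf[h + 1] ≤ 10 → (¬((e + q ≥ 4 ↔ buf[e] ≥ buf[h + 2] + 2*q) ∨ (2*u > 6 ∧ 2*buf[h] > -2)))) ∧ ((¬(buf[h + 1] ≤ 10)) → (¬((e + q ≥ 4 ↔ store(buf, u + 3, 3*q + 1)[e] ≥ store(buf, u + 3, 3*q + 1)[h + 2] + 2*q) ∨ (2*u > 6 ∧ 2*store(buf, u + 3, 3*q + 1)[h] > -2))))))
Before u := u - 3: (2*buf[q + 3] + 2*u ≥ 2*e + 12 → (¬((e + q ≥ 4 ↔ store(buf, u - 3, q)[e] ≥ store(buf, u - 3, q)[h + 2] + 2*q) ∨ (2*u > 12 ∧ 2*store(buf, u - 3, q)[h] > -2)))) ∧ ((¬(2*buf[q + 3] + 2*u ≥ 2*e + 12)) → ((buf[h + 1] ≤ 10 → (¬((e + q ≥ 4 ↔ buf[e] ≥ buf[h + 2] + 2*q) ∨ (2*u > 12 ∧ 2*buf[h] > -2)))) ∧ ((¬(buf[h + 1] ≤ 10)) → (¬((e + q ≥ 4 ↔ store(buf, u, 3*q + 1)[e] ≥ store(buf, u, 3*q + 1)[h + 2] + 2*q) ∨ (2*u > 12 ∧ 2*store(buf, u, 3*q + 1)[h] > -2))))))
Answer: WP = (2*buf[q + 3] + 2*u ≥ 2*e + 12 → (¬((e + q ≥ 4 ↔ store(buf, u - 3, q)[e] ≥ store(buf, u - 3, q)[h + 2] + 2*q) ∨ (2*u > 12 ∧ 2*store(buf, u - 3, q)[h] > -2)))) ∧ ((¬(2*buf[q + 3] + 2*u ≥ 2*e + 12)) → ((buf[h + 1] ≤ 10 → (¬((e + q ≥ 4 ↔ buf[e] ≥ buf[h + 2] + 2*q) ∨ (2*u > 12 ∧ 2*buf[h] > -2)))) ∧ ((¬(buf[h + 1] ≤ 10)) → (¬((e + q ≥ 4 ↔ store(buf, u, 3*q + 1)[e] ≥ store(buf, u, 3*q + 1)[h + 2] + 2*q) ∨ (2*u > 12 ∧ 2*store(buf, u, 3*q + 1)[h] > -2))))))


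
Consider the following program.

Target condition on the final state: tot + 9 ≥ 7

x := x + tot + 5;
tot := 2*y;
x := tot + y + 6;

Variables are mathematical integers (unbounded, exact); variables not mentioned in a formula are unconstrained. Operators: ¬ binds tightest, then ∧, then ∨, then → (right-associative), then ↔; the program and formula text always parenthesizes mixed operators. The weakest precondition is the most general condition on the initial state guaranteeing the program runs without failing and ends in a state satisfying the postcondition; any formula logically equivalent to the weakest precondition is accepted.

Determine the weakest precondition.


Working backward. After the program, the postcondition tot + 9 ≥ 7 must hold; in canonical form it is tot ≥ -2.
Before x := tot + y + 6: tot ≥ -2
Before tot := 2*y: 2*y ≥ -2
Before x := x + tot + 5: 2*y ≥ -2
Answer: WP = 2*y ≥ -2


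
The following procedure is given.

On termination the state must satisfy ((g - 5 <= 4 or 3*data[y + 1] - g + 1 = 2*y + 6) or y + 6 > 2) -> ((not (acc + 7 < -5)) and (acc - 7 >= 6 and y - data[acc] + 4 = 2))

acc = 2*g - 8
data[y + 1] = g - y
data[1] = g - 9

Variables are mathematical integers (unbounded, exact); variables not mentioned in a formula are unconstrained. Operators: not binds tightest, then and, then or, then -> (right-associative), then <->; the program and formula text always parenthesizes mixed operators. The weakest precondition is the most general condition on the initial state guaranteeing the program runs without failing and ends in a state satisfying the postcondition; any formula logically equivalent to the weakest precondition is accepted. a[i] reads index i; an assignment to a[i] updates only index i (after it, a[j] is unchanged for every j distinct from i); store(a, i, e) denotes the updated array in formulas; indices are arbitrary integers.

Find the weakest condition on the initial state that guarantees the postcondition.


Working backward. After the program, the postcondition ((g - 5 <= 4 or 3*data[y + 1] - g + 1 = 2*y + 6) or y + 6 > 2) -> ((not (acc + 7 < -5)) and (acc - 7 >= 6 and y - data[acc] + 4 = 2)) must hold; in canonical form it is (g <= 9 or 3*data[y + 1] = g + 2*y + 5 or y > -4) -> ((not (acc < -12)) and acc >= 13 and y = data[acc] - 2).
Before data[1] := g - 9: (g <= 9 or 3*store(data, 1, g - 9)[y + 1] = g + 2*y + 5 or y > -4) -> ((not (acc < -12)) and acc >= 13 and y = store(data, 1, g - 9)[acc] - 2)
Before data[y + 1] := g - y: (g <= 9 or 3*store(store(data, y + 1, g - y), 1, g - 9)[y + 1] = g + 2*y + 5 or y > -4) -> ((not (acc < -12)) and acc >= 13 and y = store(store(data, y + 1, g - y), 1, g - 9)[acc] - 2)
Before acc := 2*g - 8: (g <= 9 or 3*store(store(data, y + 1, g - y), 1, g - 9)[y + 1] = g + 2*y + 5 or y > -4) -> ((not (2*g < -4)) and 2*g >= 21 and y = store(store(data, y + 1, g - y), 1, g - 9)[2*g - 8] - 2)
Answer: WP = (g <= 9 or 3*store(store(data, y + 1, g - y), 1, g - 9)[y + 1] = g + 2*y + 5 or y > -4) -> ((not (2*g < -4)) and 2*g >= 21 and y = store(store(data, y + 1, g - y), 1, g - 9)[2*g - 8] - 2)


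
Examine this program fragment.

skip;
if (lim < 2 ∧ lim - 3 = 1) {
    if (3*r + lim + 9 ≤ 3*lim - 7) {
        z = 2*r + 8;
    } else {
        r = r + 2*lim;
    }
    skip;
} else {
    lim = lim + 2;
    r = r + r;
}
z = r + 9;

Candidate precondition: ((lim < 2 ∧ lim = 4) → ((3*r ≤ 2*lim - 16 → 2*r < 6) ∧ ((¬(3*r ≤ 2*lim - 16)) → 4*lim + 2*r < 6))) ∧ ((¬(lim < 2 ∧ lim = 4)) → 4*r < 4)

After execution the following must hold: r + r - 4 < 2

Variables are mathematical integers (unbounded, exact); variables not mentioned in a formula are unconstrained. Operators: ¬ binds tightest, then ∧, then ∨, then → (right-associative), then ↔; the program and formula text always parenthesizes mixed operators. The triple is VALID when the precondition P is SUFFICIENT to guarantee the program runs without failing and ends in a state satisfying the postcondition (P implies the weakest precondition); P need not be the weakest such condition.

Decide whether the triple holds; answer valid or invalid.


Working backward. After the program, the postcondition r + r - 4 < 2 must hold; in canonical form it is 2*r < 6.
Before z := r + 9: 2*r < 6
Then branch requires (3*r ≤ 2*lim - 16 → 2*r < 6) ∧ ((¬(3*r ≤ 2*lim - 16)) → 4*lim + 2*r < 6); else branch requires 4*r < 6.
Before the if: ((lim < 2 ∧ lim = 4) → ((3*r ≤ 2*lim - 16 → 2*r < 6) ∧ ((¬(3*r ≤ 2*lim - 16)) → 4*lim + 2*r < 6))) ∧ ((¬(lim < 2 ∧ lim = 4)) → 4*r < 6)
Before skip: ((lim < 2 ∧ lim = 4) → ((3*r ≤ 2*lim - 16 → 2*r < 6) ∧ ((¬(3*r ≤ 2*lim - 16)) → 4*lim + 2*r < 6))) ∧ ((¬(lim < 2 ∧ lim = 4)) → 4*r < 6)
The weakest precondition is ((lim < 2 ∧ lim = 4) → ((3*r ≤ 2*lim - 16 → 2*r < 6) ∧ ((¬(3*r ≤ 2*lim - 16)) → 4*lim + 2*r < 6))) ∧ ((¬(lim < 2 ∧ lim = 4)) → 4*r < 6).
Check whether ((lim < 2 ∧ lim = 4) → ((3*r ≤ 2*lim - 16 → 2*r < 6) ∧ ((¬(3*r ≤ 2*lim - 16)) → 4*lim + 2*r < 6))) ∧ ((¬(lim < 2 ∧ lim = 4)) → 4*r < 4) implies it.
Every state satisfying the precondition satisfies the weakest precondition: the implication holds.
Answer: valid


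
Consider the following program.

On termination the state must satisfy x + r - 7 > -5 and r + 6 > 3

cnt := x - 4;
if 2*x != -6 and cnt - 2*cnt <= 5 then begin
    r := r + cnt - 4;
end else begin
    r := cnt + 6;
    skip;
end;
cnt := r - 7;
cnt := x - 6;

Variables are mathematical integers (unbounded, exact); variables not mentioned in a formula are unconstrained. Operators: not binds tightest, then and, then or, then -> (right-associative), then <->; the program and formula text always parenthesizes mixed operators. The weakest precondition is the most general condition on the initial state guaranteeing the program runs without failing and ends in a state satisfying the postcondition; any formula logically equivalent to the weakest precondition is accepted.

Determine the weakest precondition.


Working backward. After the program, the postcondition x + r - 7 > -5 and r + 6 > 3 must hold; in canonical form it is r + x > 2 and r > -3.
Before cnt := x - 6: r + x > 2 and r > -3
Before cnt := r - 7: r + x > 2 and r > -3
Then branch requires cnt + r + x > 6 and cnt + r > 1; else branch requires cnt + x > -4 and cnt > -9.
Before the if: ((2*x != -6 and cnt >= -5) -> (cnt + r + x > 6 and cnt + r > 1)) and ((not (2*x != -6 and cnt >= -5)) -> (cnt + x > -4 and cnt > -9))
Before cnt := x - 4: ((2*x != -6 and x >= -1) -> (r + 2*x > 10 and r + x > 5)) and ((not (2*x != -6 and x >= -1)) -> (2*x > 0 and x > -5))
Answer: WP = ((2*x != -6 and x >= -1) -> (r + 2*x > 10 and r + x > 5)) and ((not (2*x != -6 and x >= -1)) -> (2*x > 0 and x > -5))


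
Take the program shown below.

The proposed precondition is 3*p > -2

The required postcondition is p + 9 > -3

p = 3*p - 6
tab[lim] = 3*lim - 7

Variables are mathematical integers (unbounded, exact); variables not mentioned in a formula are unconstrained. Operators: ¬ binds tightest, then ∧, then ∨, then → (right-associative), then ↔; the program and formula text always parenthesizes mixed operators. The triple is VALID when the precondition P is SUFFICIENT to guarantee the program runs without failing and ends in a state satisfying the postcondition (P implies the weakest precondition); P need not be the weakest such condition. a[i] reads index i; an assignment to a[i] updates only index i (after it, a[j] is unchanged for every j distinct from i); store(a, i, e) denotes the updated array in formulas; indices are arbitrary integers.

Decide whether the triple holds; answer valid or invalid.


Working backward. After the program, the postcondition p + 9 > -3 must hold; in canonical form it is p > -12.
Before tab[lim] := 3*lim - 7: p > -12
Before p := 3*p - 6: 3*p > -6
The weakest precondition is 3*p > -6.
Check whether 3*p > -2 implies it.
Every state satisfying the precondition satisfies the weakest precondition: the implication holds.
Answer: valid


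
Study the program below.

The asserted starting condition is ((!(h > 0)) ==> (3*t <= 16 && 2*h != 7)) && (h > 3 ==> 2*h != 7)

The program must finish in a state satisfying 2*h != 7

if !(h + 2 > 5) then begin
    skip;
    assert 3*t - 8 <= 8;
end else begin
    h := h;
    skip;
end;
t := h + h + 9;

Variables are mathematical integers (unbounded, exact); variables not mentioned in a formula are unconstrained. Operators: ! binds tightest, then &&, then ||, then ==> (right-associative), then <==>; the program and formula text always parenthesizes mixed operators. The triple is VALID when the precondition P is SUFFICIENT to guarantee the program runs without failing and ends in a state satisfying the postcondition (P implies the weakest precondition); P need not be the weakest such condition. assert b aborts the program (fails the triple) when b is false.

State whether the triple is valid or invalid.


Working backward. After the program, 2*h != 7 must hold.
Before t := h + h + 9: 2*h != 7
Then branch requires 3*t <= 16 && 2*h != 7; else branch requires 2*h != 7.
Before the if: ((!(h > 3)) ==> (3*t <= 16 && 2*h != 7)) && (h > 3 ==> 2*h != 7)
The weakest precondition is ((!(h > 3)) ==> (3*t <= 16 && 2*h != 7)) && (h > 3 ==> 2*h != 7).
Check whether ((!(h > 0)) ==> (3*t <= 16 && 2*h != 7)) && (h > 3 ==> 2*h != 7) implies it.
Countermodel: at the initial state h = 1, t = 6, the precondition holds but the weakest precondition fails.
Answer: invalid


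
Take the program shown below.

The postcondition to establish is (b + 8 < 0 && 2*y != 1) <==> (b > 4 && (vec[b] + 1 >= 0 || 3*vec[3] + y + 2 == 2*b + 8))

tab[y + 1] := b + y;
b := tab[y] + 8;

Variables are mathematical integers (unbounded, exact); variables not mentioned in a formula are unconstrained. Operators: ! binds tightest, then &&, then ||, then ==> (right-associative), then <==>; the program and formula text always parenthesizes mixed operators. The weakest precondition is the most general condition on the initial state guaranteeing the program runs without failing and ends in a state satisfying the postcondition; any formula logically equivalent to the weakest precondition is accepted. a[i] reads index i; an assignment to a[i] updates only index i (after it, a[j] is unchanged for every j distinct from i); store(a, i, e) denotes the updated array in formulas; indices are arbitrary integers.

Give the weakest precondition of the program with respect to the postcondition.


Working backward. After the program, the postcondition (b + 8 < 0 && 2*y != 1) <==> (b > 4 && (vec[b] + 1 >= 0 || 3*vec[3] + y + 2 == 2*b + 8)) must hold; in canonical form it is (b < -8 && 2*y != 1) <==> (b > 4 && (vec[b] >= -1 || 3*vec[3] + y == 2*b + 6)).
Before b := tab[y] + 8: (tab[y] < -16 && 2*y != 1) <==> (tab[y] > -4 && (vec[tab[y] + 8] >= -1 || 3*vec[3] + y == 2*tab[y] + 22))
Before tab[y + 1] := b + y: (store(tab, y + 1, b + y)[y] < -16 && 2*y != 1) <==> (store(tab, y + 1, b + y)[y] > -4 && (vec[store(tab, y + 1, b + y)[y] + 8] >= -1 || 3*vec[3] + y == 2*store(tab, y + 1, b + y)[y] + 22))
Answer: WP = (store(tab, y + 1, b + y)[y] < -16 && 2*y != 1) <==> (store(tab, y + 1, b + y)[y] > -4 && (vec[store(tab, y + 1, b + y)[y] + 8] >= -1 || 3*vec[3] + y == 2*store(tab, y + 1, b + y)[y] + 22))


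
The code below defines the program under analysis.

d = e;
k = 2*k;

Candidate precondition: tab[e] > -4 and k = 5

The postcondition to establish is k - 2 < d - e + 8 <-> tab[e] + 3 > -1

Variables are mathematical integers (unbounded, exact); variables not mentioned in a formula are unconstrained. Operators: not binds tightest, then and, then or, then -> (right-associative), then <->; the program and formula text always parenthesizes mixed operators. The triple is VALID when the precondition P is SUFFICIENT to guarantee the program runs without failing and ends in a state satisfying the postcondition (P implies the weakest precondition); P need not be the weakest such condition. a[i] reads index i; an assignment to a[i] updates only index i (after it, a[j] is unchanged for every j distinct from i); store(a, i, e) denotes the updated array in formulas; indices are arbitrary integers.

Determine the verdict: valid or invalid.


Working backward. After the program, the postcondition k - 2 < d - e + 8 <-> tab[e] + 3 > -1 must hold; in canonical form it is e + k < d + 10 <-> tab[e] > -4.
Before k := 2*k: e + 2*k < d + 10 <-> tab[e] > -4
Before d := e: 2*k < 10 <-> tab[e] > -4
The weakest precondition is 2*k < 10 <-> tab[e] > -4.
Check whether tab[e] > -4 and k = 5 implies it.
Countermodel: at the initial state e = 0, k = 5, tab = {[0] = -3, elsewhere -3}, the precondition holds but the weakest precondition fails.
Answer: invalid


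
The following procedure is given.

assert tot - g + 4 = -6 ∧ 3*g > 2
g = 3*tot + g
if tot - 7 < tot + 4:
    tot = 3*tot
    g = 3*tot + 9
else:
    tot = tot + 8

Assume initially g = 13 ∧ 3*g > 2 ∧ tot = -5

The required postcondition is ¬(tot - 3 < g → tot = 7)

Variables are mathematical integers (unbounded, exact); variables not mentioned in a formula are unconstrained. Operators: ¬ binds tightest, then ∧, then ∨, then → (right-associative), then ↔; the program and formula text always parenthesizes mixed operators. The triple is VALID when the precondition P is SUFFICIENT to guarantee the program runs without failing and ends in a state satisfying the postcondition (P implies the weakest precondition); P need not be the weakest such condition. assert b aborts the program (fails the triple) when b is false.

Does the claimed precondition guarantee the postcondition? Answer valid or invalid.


Working backward. After the program, the postcondition ¬(tot - 3 < g → tot = 7) must hold; in canonical form it is ¬(tot < g + 3 → tot = 7).
Then branch requires ¬(6*tot > -12 → 3*tot = 7); else branch requires ¬(tot < g - 5 → tot = -1).
Before the if: ¬(6*tot > -12 → 3*tot = 7)
Before g := 3*tot + g: ¬(6*tot > -12 → 3*tot = 7)
Before assert tot - g + 4 = -6 ∧ 3*g > 2: tot = g - 10 ∧ 3*g > 2 ∧ (¬(6*tot > -12 → 3*tot = 7))
The weakest precondition is tot = g - 10 ∧ 3*g > 2 ∧ (¬(6*tot > -12 → 3*tot = 7)).
Check whether g = 13 ∧ 3*g > 2 ∧ tot = -5 implies it.
Countermodel: at the initial state g = 13, tot = -5, the precondition holds but the weakest precondition fails.
Answer: invalid


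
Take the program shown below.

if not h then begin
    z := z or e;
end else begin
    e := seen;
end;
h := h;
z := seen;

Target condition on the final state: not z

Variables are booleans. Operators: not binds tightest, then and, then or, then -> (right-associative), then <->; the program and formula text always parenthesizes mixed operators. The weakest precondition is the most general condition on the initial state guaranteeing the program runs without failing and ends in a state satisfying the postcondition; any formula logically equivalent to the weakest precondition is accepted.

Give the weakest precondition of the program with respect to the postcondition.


Working backward. After the program, not z must hold.
Before z := seen: not seen
Before h := h: not seen
Then branch requires not seen; else branch requires not seen.
Before the if: ((not h) -> (not seen)) and (h -> (not seen))
Answer: WP = ((not h) -> (not seen)) and (h -> (not seen))


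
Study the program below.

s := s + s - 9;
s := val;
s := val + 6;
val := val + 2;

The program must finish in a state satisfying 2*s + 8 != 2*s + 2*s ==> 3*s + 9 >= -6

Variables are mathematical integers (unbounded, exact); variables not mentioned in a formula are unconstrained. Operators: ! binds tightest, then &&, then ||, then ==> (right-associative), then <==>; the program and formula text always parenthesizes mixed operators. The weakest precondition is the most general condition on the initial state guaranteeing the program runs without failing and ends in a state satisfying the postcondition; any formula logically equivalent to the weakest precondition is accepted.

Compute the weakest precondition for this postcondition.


Working backward. After the program, the postcondition 2*s + 8 != 2*s + 2*s ==> 3*s + 9 >= -6 must hold; in canonical form it is 2*s != 8 ==> 3*s >= -15.
Before val := val + 2: 2*s != 8 ==> 3*s >= -15
Before s := val + 6: 2*val != -4 ==> 3*val >= -33
Before s := val: 2*val != -4 ==> 3*val >= -33
Before s := s + s - 9: 2*val != -4 ==> 3*val >= -33
Answer: WP = 2*val != -4 ==> 3*val >= -33


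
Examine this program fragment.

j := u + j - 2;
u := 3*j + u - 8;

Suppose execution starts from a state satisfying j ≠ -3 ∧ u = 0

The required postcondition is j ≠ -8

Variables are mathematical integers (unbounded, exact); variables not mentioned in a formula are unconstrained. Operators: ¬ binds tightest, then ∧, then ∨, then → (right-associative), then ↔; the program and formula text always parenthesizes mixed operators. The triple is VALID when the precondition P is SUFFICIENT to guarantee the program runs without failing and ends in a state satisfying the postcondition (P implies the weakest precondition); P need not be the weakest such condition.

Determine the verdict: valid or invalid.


Working backward. After the program, j ≠ -8 must hold.
Before u := 3*j + u - 8: j ≠ -8
Before j := u + j - 2: j + u ≠ -6
The weakest precondition is j + u ≠ -6.
Check whether j ≠ -3 ∧ u = 0 implies it.
Countermodel: at the initial state j = -6, u = 0, the precondition holds but the weakest precondition fails.
Answer: invalid


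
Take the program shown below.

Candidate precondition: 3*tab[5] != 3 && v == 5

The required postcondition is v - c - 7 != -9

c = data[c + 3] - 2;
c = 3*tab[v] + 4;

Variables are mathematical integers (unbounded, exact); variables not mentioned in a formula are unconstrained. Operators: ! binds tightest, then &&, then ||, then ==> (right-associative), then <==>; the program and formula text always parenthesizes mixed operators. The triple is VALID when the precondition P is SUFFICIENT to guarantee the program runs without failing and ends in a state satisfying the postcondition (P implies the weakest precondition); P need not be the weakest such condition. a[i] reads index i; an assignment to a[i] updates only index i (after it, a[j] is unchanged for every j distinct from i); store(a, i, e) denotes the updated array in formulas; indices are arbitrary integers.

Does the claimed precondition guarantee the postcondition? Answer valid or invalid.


Working backward. After the program, the postcondition v - c - 7 != -9 must hold; in canonical form it is v != c - 2.
Before c := 3*tab[v] + 4: v != 3*tab[v] + 2
Before c := data[c + 3] - 2: v != 3*tab[v] + 2
The weakest precondition is v != 3*tab[v] + 2.
Check whether 3*tab[5] != 3 && v == 5 implies it.
Every state satisfying the precondition satisfies the weakest precondition: the implication holds.
Answer: valid


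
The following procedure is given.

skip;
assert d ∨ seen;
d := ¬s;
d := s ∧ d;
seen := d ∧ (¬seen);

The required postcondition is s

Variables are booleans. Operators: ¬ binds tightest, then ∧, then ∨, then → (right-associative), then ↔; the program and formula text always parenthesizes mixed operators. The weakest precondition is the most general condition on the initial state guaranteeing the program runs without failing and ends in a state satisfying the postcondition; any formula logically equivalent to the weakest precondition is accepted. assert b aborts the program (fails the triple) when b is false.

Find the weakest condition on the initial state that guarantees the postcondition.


Working backward. After the program, s must hold.
Before seen := d ∧ (¬seen): s
Before d := s ∧ d: s
Before d := ¬s: s
Before assert d ∨ seen: (d ∨ seen) ∧ s
Before skip: (d ∨ seen) ∧ s
Answer: WP = (d ∨ seen) ∧ s


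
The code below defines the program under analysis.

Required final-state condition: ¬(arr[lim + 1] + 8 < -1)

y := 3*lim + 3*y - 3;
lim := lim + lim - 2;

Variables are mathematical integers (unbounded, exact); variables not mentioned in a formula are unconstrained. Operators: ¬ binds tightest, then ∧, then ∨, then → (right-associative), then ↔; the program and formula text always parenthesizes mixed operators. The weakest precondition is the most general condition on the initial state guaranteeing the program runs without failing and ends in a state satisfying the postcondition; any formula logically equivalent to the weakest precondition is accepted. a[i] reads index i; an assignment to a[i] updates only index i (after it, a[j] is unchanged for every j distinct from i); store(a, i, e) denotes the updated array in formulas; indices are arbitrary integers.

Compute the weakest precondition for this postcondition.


Working backward. After the program, the postcondition ¬(arr[lim + 1] + 8 < -1) must hold; in canonical form it is ¬(arr[lim + 1] < -9).
Before lim := lim + lim - 2: ¬(arr[2*lim - 1] < -9)
Before y := 3*lim + 3*y - 3: ¬(arr[2*lim - 1] < -9)
Answer: WP = ¬(arr[2*lim - 1] < -9)


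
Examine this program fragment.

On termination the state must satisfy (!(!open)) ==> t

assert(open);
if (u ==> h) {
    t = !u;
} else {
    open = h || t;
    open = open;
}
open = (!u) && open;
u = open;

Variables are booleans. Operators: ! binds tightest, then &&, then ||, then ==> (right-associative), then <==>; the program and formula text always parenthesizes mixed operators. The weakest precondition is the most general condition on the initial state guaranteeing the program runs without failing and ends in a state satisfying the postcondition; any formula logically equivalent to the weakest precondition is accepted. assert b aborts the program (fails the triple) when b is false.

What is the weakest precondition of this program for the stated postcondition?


Working backward. After the program, the postcondition (!(!open)) ==> t must hold; in canonical form it is open ==> t.
Before u := open: open ==> t
Before open := (!u) && open: ((!u) && open) ==> t
Then branch requires ((!u) && open) ==> (!u); else branch requires ((!u) && (h || t)) ==> t.
Before the if: ((u ==> h) ==> (((!u) && open) ==> (!u))) && ((!(u ==> h)) ==> (((!u) && (h || t)) ==> t))
Before assert open: open && ((u ==> h) ==> (((!u) && open) ==> (!u))) && ((!(u ==> h)) ==> (((!u) && (h || t)) ==> t))
Answer: WP = open && ((u ==> h) ==> (((!u) && open) ==> (!u))) && ((!(u ==> h)) ==> (((!u) && (h || t)) ==> t))


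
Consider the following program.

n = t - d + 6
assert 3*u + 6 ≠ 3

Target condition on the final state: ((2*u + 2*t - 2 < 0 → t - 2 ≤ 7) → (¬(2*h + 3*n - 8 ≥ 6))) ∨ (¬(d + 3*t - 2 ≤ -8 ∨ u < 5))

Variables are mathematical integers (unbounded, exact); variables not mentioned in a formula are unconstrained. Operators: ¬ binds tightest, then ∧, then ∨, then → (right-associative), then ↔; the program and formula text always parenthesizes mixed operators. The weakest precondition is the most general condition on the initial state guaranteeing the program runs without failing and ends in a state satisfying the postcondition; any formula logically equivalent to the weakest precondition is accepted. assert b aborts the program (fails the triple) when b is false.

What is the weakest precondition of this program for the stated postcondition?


Working backward. After the program, the postcondition ((2*u + 2*t - 2 < 0 → t - 2 ≤ 7) → (¬(2*h + 3*n - 8 ≥ 6))) ∨ (¬(d + 3*t - 2 ≤ -8 ∨ u < 5)) must hold; in canonical form it is ((2*t + 2*u < 2 → t ≤ 9) → (¬(2*h + 3*n ≥ 14))) ∨ (¬(d + 3*t ≤ -6 ∨ u < 5)).
Before assert 3*u + 6 ≠ 3: 3*u ≠ -3 ∧ (((2*t + 2*u < 2 → t ≤ 9) → (¬(2*h + 3*n ≥ 14))) ∨ (¬(d + 3*t ≤ -6 ∨ u < 5)))
Before n := t - d + 6: 3*u ≠ -3 ∧ (((2*t + 2*u < 2 → t ≤ 9) → (¬(2*h + 3*t ≥ 3*d - 4))) ∨ (¬(d + 3*t ≤ -6 ∨ u < 5)))
Answer: WP = 3*u ≠ -3 ∧ (((2*t + 2*u < 2 → t ≤ 9) → (¬(2*h + 3*t ≥ 3*d - 4))) ∨ (¬(d + 3*t ≤ -6 ∨ u < 5)))


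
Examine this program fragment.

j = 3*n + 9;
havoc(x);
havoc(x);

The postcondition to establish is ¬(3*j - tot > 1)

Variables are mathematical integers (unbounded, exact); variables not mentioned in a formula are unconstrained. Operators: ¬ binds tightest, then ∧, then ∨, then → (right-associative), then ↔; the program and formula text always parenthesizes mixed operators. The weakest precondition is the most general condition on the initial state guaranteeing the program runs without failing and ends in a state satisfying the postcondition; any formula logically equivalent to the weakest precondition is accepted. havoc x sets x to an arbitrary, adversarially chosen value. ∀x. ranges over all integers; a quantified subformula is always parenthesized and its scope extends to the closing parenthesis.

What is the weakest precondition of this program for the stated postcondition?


Working backward. After the program, the postcondition ¬(3*j - tot > 1) must hold; in canonical form it is ¬(3*j > tot + 1).
Before havoc x: ¬(3*j > tot + 1)
Before havoc x: ¬(3*j > tot + 1)
Before j := 3*n + 9: ¬(9*n > tot - 26)
Answer: WP = ¬(9*n > tot - 26)


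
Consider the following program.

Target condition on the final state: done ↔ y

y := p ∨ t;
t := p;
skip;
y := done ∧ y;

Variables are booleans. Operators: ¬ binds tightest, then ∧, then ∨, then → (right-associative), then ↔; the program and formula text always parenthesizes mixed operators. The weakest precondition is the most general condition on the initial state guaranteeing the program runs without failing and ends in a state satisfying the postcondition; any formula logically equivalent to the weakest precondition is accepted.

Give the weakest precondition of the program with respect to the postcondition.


Working backward. After the program, done ↔ y must hold.
Before y := done ∧ y: done ↔ (done ∧ y)
Before skip: done ↔ (done ∧ y)
Before t := p: done ↔ (done ∧ y)
Before y := p ∨ t: done ↔ (done ∧ (p ∨ t))
Answer: WP = done ↔ (done ∧ (p ∨ t))


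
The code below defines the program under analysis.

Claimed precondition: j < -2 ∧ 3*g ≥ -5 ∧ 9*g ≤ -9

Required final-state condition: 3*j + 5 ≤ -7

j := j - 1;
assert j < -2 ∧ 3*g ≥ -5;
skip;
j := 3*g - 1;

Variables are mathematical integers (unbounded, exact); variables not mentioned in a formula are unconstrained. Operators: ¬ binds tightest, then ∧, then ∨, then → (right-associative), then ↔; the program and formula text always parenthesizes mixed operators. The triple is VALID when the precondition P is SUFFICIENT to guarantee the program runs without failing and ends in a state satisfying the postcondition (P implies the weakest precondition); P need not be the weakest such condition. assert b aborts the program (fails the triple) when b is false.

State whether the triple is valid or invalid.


Working backward. After the program, the postcondition 3*j + 5 ≤ -7 must hold; in canonical form it is 3*j ≤ -12.
Before j := 3*g - 1: 9*g ≤ -9
Before skip: 9*g ≤ -9
Before assert j < -2 ∧ 3*g ≥ -5: j < -2 ∧ 3*g ≥ -5 ∧ 9*g ≤ -9
Before j := j - 1: j < -1 ∧ 3*g ≥ -5 ∧ 9*g ≤ -9
The weakest precondition is j < -1 ∧ 3*g ≥ -5 ∧ 9*g ≤ -9.
Check whether j < -2 ∧ 3*g ≥ -5 ∧ 9*g ≤ -9 implies it.
Every state satisfying the precondition satisfies the weakest precondition: the implication holds.
Answer: valid


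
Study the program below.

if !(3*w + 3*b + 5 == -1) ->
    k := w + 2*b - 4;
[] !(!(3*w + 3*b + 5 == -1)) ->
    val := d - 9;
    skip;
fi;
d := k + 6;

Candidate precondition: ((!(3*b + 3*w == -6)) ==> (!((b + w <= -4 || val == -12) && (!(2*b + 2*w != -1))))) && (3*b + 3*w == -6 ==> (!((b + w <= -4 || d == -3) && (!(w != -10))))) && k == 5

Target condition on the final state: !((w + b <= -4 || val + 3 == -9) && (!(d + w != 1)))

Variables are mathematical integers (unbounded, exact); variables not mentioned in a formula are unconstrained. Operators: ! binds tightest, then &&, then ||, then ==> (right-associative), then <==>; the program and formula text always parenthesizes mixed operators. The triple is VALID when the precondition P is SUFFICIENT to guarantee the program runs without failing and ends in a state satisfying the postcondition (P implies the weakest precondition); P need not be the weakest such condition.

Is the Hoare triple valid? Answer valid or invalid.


Working backward. After the program, the postcondition !((w + b <= -4 || val + 3 == -9) && (!(d + w != 1))) must hold; in canonical form it is !((b + w <= -4 || val == -12) && (!(d + w != 1))).
Before d := k + 6: !((b + w <= -4 || val == -12) && (!(k + w != -5)))
Then branch requires !((b + w <= -4 || val == -12) && (!(2*b + 2*w != -1))); else branch requires !((b + w <= -4 || d == -3) && (!(k + w != -5))).
Before the if: ((!(3*b + 3*w == -6)) ==> (!((b + w <= -4 || val == -12) && (!(2*b + 2*w != -1))))) && (3*b + 3*w == -6 ==> (!((b + w <= -4 || d == -3) && (!(k + w != -5)))))
The weakest precondition is ((!(3*b + 3*w == -6)) ==> (!((b + w <= -4 || val == -12) && (!(2*b + 2*w != -1))))) && (3*b + 3*w == -6 ==> (!((b + w <= -4 || d == -3) && (!(k + w != -5))))).
Check whether ((!(3*b + 3*w == -6)) ==> (!((b + w <= -4 || val == -12) && (!(2*b + 2*w != -1))))) && (3*b + 3*w == -6 ==> (!((b + w <= -4 || d == -3) && (!(w != -10))))) && k == 5 implies it.
Every state satisfying the precondition satisfies the weakest precondition: the implication holds.
Answer: valid


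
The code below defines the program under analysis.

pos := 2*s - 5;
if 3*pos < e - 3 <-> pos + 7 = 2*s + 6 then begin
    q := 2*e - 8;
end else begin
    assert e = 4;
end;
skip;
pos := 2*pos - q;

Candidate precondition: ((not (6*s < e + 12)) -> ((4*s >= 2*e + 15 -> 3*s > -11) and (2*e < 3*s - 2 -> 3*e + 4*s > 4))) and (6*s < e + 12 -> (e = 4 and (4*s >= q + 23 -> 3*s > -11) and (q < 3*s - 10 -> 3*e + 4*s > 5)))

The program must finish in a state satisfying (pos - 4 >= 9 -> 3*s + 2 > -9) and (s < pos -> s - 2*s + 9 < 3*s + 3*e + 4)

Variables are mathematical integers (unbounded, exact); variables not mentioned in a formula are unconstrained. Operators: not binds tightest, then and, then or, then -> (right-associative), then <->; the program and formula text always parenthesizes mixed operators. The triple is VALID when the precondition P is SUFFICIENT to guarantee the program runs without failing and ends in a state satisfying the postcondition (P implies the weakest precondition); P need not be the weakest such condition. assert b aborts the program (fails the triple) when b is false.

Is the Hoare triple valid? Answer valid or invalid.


Working backward. After the program, the postcondition (pos - 4 >= 9 -> 3*s + 2 > -9) and (s < pos -> s - 2*s + 9 < 3*s + 3*e + 4) must hold; in canonical form it is (pos >= 13 -> 3*s > -11) and (s < pos -> 3*e + 4*s > 5).
Before pos := 2*pos - q: (2*pos >= q + 13 -> 3*s > -11) and (q + s < 2*pos -> 3*e + 4*s > 5)
Before skip: (2*pos >= q + 13 -> 3*s > -11) and (q + s < 2*pos -> 3*e + 4*s > 5)
Then branch requires (2*pos >= 2*e + 5 -> 3*s > -11) and (2*e + s < 2*pos + 8 -> 3*e + 4*s > 5); else branch requires e = 4 and (2*pos >= q + 13 -> 3*s > -11) and (q + s < 2*pos -> 3*e + 4*s > 5).
Before the if: ((3*pos < e - 3 <-> pos = 2*s - 1) -> ((2*pos >= 2*e + 5 -> 3*s > -11) and (2*e + s < 2*pos + 8 -> 3*e + 4*s > 5))) and ((not (3*pos < e - 3 <-> pos = 2*s - 1)) -> (e = 4 and (2*pos >= q + 13 -> 3*s > -11) and (q + s < 2*pos -> 3*e + 4*s > 5)))
Before pos := 2*s - 5: ((not (6*s < e + 12)) -> ((4*s >= 2*e + 15 -> 3*s > -11) and (2*e < 3*s - 2 -> 3*e + 4*s > 5))) and (6*s < e + 12 -> (e = 4 and (4*s >= q + 23 -> 3*s > -11) and (q < 3*s - 10 -> 3*e + 4*s > 5)))
The weakest precondition is ((not (6*s < e + 12)) -> ((4*s >= 2*e + 15 -> 3*s > -11) and (2*e < 3*s - 2 -> 3*e + 4*s > 5))) and (6*s < e + 12 -> (e = 4 and (4*s >= q + 23 -> 3*s > -11) and (q < 3*s - 10 -> 3*e + 4*s > 5))).
Check whether ((not (6*s < e + 12)) -> ((4*s >= 2*e + 15 -> 3*s > -11) and (2*e < 3*s - 2 -> 3*e + 4*s > 4))) and (6*s < e + 12 -> (e = 4 and (4*s >= q + 23 -> 3*s > -11) and (q < 3*s - 10 -> 3*e + 4*s > 5))) implies it.
Countermodel: at the initial state e = -1, q = 0, s = 2, the precondition holds but the weakest precondition fails.
Answer: invalid


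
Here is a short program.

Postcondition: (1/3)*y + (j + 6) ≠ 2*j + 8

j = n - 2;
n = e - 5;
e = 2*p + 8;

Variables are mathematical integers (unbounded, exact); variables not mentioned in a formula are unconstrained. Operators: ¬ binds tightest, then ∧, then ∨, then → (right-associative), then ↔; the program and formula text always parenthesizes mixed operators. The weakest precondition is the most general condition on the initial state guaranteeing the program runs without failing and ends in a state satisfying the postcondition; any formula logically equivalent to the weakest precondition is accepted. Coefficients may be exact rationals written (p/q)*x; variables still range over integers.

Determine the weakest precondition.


Working backward. After the program, the postcondition (1/3)*y + (j + 6) ≠ 2*j + 8 must hold; in canonical form it is (1/3)*y ≠ j + 2.
Before e := 2*p + 8: (1/3)*y ≠ j + 2
Before n := e - 5: (1/3)*y ≠ j + 2
Before j := n - 2: (1/3)*y ≠ n
Answer: WP = (1/3)*y ≠ n


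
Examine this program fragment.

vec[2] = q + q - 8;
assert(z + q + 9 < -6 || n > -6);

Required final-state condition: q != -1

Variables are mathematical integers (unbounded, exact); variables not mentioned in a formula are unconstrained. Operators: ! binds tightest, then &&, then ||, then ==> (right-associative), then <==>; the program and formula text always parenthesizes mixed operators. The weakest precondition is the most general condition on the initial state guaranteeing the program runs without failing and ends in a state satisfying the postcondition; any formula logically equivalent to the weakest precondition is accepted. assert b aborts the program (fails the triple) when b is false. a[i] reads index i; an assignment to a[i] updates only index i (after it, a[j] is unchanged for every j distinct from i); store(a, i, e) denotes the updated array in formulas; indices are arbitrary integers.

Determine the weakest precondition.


Working backward. After the program, q != -1 must hold.
Before assert z + q + 9 < -6 || n > -6: (q + z < -15 || n > -6) && q != -1
Before vec[2] := q + q - 8: (q + z < -15 || n > -6) && q != -1
Answer: WP = (q + z < -15 || n > -6) && q != -1


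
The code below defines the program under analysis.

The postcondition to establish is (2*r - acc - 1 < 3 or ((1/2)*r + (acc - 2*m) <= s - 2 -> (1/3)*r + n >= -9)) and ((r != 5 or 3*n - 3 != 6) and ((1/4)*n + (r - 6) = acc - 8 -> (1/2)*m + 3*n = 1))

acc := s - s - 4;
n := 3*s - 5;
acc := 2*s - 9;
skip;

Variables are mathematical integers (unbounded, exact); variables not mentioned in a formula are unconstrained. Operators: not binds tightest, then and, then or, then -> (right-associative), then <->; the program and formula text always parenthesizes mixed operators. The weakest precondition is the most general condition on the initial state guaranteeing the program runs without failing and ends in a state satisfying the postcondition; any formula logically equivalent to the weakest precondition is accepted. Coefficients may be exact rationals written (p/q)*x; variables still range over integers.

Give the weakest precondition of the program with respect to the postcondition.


Working backward. After the program, the postcondition (2*r - acc - 1 < 3 or ((1/2)*r + (acc - 2*m) <= s - 2 -> (1/3)*r + n >= -9)) and ((r != 5 or 3*n - 3 != 6) and ((1/4)*n + (r - 6) = acc - 8 -> (1/2)*m + 3*n = 1)) must hold; in canonical form it is (2*r < acc + 4 or (acc + (1/2)*r <= 2*m + s - 2 -> n + (1/3)*r >= -9)) and (r != 5 or 3*n != 9) and ((1/4)*n + r = acc - 2 -> (1/2)*m + 3*n = 1).
Before skip: (2*r < acc + 4 or (acc + (1/2)*r <= 2*m + s - 2 -> n + (1/3)*r >= -9)) and (r != 5 or 3*n != 9) and ((1/4)*n + r = acc - 2 -> (1/2)*m + 3*n = 1)
Before acc := 2*s - 9: (2*r < 2*s - 5 or ((1/2)*r + s <= 2*m + 7 -> n + (1/3)*r >= -9)) and (r != 5 or 3*n != 9) and ((1/4)*n + r = 2*s - 11 -> (1/2)*m + 3*n = 1)
Before n := 3*s - 5: (2*r < 2*s - 5 or ((1/2)*r + s <= 2*m + 7 -> (1/3)*r + 3*s >= -4)) and (r != 5 or 9*s != 24) and (r = (5/4)*s - 39/4 -> (1/2)*m + 9*s = 16)
Before acc := s - s - 4: (2*r < 2*s - 5 or ((1/2)*r + s <= 2*m + 7 -> (1/3)*r + 3*s >= -4)) and (r != 5 or 9*s != 24) and (r = (5/4)*s - 39/4 -> (1/2)*m + 9*s = 16)
Answer: WP = (2*r < 2*s - 5 or ((1/2)*r + s <= 2*m + 7 -> (1/3)*r + 3*s >= -4)) and (r != 5 or 9*s != 24) and (r = (5/4)*s - 39/4 -> (1/2)*m + 9*s = 16)
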